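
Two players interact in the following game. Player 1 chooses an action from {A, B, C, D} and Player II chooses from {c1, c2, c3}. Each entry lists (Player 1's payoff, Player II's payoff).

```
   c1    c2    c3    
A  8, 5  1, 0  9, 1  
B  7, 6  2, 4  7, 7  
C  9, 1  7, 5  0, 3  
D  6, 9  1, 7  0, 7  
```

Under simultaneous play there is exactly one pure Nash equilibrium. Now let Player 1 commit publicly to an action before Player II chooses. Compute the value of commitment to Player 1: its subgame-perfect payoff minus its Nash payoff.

Work backward from Player II's decision.
- A: BR = c1, leader payoff 8.
- B: BR = c3, leader payoff 7.
- C: BR = c2, leader payoff 7.
- D: BR = c1, leader payoff 6.
Maximizing over 8, 7, 7, 6, Player 1 chooses A. Subgame-perfect outcome: (A, c1) with payoffs (8, 5).
For the simultaneous game, intersect best replies.
Player 1's best replies: c1→C; c2→C; c3→A.
Player II's best replies: A→c1; B→c3; C→c2; D→c1.
Only (C, c2) has each player best-responding; Nash payoffs (7, 5).
Player 1's commitment gain: 8 − 7 = 1.

1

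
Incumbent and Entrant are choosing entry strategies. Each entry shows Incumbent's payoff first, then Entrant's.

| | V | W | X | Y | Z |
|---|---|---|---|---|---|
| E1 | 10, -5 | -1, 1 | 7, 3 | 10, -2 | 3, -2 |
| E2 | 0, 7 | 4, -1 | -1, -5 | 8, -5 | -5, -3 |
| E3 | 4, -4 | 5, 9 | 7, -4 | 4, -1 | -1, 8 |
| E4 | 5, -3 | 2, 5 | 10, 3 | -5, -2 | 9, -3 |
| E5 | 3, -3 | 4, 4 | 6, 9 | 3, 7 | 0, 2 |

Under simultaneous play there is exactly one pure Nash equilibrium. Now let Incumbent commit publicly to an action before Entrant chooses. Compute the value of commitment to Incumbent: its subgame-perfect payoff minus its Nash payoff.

2

Backward induction with Incumbent moving first.
- E1 → Entrant plays X (best of -5, 1, 3, -2, -2); Incumbent gets 7.
- E2 → Entrant plays V (best of 7, -1, -5, -5, -3); Incumbent gets 0.
- E3 → Entrant plays W (best of -4, 9, -4, -1, 8); Incumbent gets 5.
- E4 → Entrant plays W (best of -3, 5, 3, -2, -3); Incumbent gets 2.
- E5 → Entrant plays X (best of -3, 4, 9, 7, 2); Incumbent gets 6.
Maximizing over 7, 0, 5, 2, 6, Incumbent chooses E1. Subgame-perfect outcome: (E1, X) with payoffs (7, 3).
Now find the simultaneous Nash equilibrium.
Incumbent's best replies: V→E1; W→E3; X→E4; Y→E1; Z→E4.
Entrant's best replies: E1→X; E2→V; E3→W; E4→W; E5→X.
Only (E3, W) has each player best-responding; Nash payoffs (5, 9).
Incumbent's commitment gain: 7 − 5 = 2.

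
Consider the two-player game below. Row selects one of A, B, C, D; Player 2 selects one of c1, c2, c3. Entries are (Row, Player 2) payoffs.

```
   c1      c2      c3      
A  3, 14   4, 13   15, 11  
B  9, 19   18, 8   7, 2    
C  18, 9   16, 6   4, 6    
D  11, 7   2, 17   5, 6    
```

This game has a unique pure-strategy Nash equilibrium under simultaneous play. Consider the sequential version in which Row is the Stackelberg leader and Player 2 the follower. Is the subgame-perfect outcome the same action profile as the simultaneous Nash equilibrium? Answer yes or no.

yes

Backward induction with Row moving first.
- A: Player 2 compares 14, 13, 11 and picks c1; Row would get 3.
- B: Player 2 compares 19, 8, 2 and picks c1; Row would get 9.
- C: Player 2 compares 9, 6, 6 and picks c1; Row would get 18.
- D: Player 2 compares 7, 17, 6 and picks c2; Row would get 2.
Among 3, 9, 18, 2, the best is 18 at C. Subgame-perfect outcome: (C, c1) with payoffs (18, 9).
For the simultaneous game, intersect best replies.
Row's best replies: c1→C; c2→B; c3→A.
Player 2's best replies: A→c1; B→c1; C→c1; D→c2.
The unique mutual best reply is (C, c1), giving (18, 9).
Sequential outcome (C, c1) coincides with the Nash profile (C, c1).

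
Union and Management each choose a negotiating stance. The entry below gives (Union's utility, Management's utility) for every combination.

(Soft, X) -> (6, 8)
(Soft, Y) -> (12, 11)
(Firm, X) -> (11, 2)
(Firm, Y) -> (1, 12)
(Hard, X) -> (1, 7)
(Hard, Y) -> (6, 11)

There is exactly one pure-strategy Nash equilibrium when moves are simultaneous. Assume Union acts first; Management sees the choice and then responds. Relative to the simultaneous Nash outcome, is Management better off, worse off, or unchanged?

Work backward from Management's decision.
- Soft: BR = Y, leader payoff 12.
- Firm: BR = Y, leader payoff 1.
- Hard: BR = Y, leader payoff 6.
Union's induced payoffs are 12, 1, 6, so Union commits to Soft. Subgame-perfect outcome: (Soft, Y) with payoffs (12, 11).
Now find the simultaneous Nash equilibrium.
Union's best replies: X→Firm; Y→Soft.
Management's best replies: Soft→Y; Firm→Y; Hard→Y.
The unique mutual best reply is (Soft, Y), giving (12, 11).
Management earns 11 sequentially versus 11 at the Nash outcome: unchanged.

unchanged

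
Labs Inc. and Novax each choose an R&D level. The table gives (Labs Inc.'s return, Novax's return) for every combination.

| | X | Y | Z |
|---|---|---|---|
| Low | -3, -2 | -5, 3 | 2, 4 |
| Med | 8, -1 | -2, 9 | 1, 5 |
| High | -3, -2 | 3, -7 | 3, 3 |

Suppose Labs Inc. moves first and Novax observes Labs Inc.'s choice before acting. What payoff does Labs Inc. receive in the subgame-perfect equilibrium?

Novax best-responds to each possible Labs Inc. move:
- Low: Novax compares -2, 3, 4 and picks Z; Labs Inc. would get 2.
- Med: Novax compares -1, 9, 5 and picks Y; Labs Inc. would get -2.
- High: Novax compares -2, -7, 3 and picks Z; Labs Inc. would get 3.
Among 2, -2, 3, the best is 3 at High. Subgame-perfect outcome: (High, Z) with payoffs (3, 3).

3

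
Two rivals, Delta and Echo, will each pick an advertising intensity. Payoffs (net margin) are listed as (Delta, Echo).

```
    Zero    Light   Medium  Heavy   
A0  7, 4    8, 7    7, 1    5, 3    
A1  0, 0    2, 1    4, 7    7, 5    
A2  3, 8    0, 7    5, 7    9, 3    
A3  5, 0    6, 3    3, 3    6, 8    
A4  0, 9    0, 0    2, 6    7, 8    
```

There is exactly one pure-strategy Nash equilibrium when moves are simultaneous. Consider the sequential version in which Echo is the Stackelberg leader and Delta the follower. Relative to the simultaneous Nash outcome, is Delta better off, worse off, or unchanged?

unchanged

Work backward from Delta's decision.
- Zero: BR = A0, leader payoff 4.
- Light: BR = A0, leader payoff 7.
- Medium: BR = A0, leader payoff 1.
- Heavy: BR = A2, leader payoff 3.
Among 4, 7, 1, 3, the best is 7 at Light. Subgame-perfect outcome: (A0, Light) with payoffs (8, 7).
Under simultaneous play:
Delta's best replies: Zero→A0; Light→A0; Medium→A0; Heavy→A2.
Echo's best replies: A0→Light; A1→Medium; A2→Zero; A3→Heavy; A4→Zero.
Only (A0, Light) has each player best-responding; Nash payoffs (8, 7).
Delta earns 8 sequentially versus 8 at the Nash outcome: unchanged.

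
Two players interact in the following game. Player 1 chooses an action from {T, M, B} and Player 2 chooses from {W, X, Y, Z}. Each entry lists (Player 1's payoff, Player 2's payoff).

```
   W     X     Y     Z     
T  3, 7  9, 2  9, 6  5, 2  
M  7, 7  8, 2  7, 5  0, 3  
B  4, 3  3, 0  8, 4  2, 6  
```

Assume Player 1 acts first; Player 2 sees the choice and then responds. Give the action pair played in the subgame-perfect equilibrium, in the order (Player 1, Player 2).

(M, W)

Player 2 best-responds to each possible Player 1 move:
- T: BR = W, leader payoff 3.
- M: BR = W, leader payoff 7.
- B: BR = Z, leader payoff 2.
Maximizing over 3, 7, 2, Player 1 chooses M. Subgame-perfect outcome: (M, W) with payoffs (7, 7).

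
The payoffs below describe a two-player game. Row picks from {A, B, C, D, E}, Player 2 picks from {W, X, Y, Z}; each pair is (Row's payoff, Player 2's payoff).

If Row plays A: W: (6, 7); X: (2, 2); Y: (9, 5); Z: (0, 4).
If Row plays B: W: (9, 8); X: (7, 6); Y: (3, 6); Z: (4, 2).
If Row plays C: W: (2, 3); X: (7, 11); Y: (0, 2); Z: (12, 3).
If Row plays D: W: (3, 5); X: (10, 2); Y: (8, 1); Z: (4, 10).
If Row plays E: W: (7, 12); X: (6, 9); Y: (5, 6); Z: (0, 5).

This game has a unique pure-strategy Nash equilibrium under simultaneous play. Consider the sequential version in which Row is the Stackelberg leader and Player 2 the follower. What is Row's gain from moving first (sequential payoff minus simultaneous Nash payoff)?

0

Backward induction with Row moving first.
- A: BR = W, leader payoff 6.
- B: BR = W, leader payoff 9.
- C: BR = X, leader payoff 7.
- D: BR = Z, leader payoff 4.
- E: BR = W, leader payoff 7.
Maximizing over 6, 9, 7, 4, 7, Row chooses B. Subgame-perfect outcome: (B, W) with payoffs (9, 8).
For the simultaneous game, intersect best replies.
Row's best replies: W→B; X→D; Y→A; Z→C.
Player 2's best replies: A→W; B→W; C→X; D→Z; E→W.
Only (B, W) has each player best-responding; Nash payoffs (9, 8).
Row's commitment gain: 9 − 9 = 0.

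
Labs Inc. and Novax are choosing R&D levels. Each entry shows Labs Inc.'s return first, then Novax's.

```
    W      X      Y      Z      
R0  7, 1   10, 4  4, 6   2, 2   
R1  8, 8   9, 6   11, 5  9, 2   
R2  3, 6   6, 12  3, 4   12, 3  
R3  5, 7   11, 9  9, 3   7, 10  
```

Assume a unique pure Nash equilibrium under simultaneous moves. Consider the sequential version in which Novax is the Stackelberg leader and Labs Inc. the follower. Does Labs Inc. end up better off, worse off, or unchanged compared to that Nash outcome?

better off

Solve by backward induction (Novax leads).
- W: Labs Inc. compares 7, 8, 3, 5 and picks R1; Novax would get 8.
- X: Labs Inc. compares 10, 9, 6, 11 and picks R3; Novax would get 9.
- Y: Labs Inc. compares 4, 11, 3, 9 and picks R1; Novax would get 5.
- Z: Labs Inc. compares 2, 9, 12, 7 and picks R2; Novax would get 3.
Among 8, 9, 5, 3, the best is 9 at X. Subgame-perfect outcome: (R3, X) with payoffs (11, 9).
Under simultaneous play:
Labs Inc.'s best replies: W→R1; X→R3; Y→R1; Z→R2.
Novax's best replies: R0→Y; R1→W; R2→X; R3→Z.
The unique mutual best reply is (R1, W), giving (8, 8).
Labs Inc. earns 11 sequentially versus 8 at the Nash outcome: better off.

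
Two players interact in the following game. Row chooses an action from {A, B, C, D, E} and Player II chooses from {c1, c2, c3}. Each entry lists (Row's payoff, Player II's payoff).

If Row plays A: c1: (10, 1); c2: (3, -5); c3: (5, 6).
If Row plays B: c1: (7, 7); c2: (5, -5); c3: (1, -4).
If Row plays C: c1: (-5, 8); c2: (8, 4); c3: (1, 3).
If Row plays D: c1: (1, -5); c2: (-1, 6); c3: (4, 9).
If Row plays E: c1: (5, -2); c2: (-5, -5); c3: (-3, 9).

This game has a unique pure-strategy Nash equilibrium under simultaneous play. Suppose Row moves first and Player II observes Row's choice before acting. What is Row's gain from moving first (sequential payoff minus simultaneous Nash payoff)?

2

Player II best-responds to each possible Row move:
- A: Player II compares 1, -5, 6 and picks c3; Row would get 5.
- B: Player II compares 7, -5, -4 and picks c1; Row would get 7.
- C: Player II compares 8, 4, 3 and picks c1; Row would get -5.
- D: Player II compares -5, 6, 9 and picks c3; Row would get 4.
- E: Player II compares -2, -5, 9 and picks c3; Row would get -3.
Row's induced payoffs are 5, 7, -5, 4, -3, so Row commits to B. Subgame-perfect outcome: (B, c1) with payoffs (7, 7).
Under simultaneous play:
Row's best replies: c1→A; c2→C; c3→A.
Player II's best replies: A→c3; B→c1; C→c1; D→c3; E→c3.
Only (A, c3) has each player best-responding; Nash payoffs (5, 6).
Row's commitment gain: 7 − 5 = 2.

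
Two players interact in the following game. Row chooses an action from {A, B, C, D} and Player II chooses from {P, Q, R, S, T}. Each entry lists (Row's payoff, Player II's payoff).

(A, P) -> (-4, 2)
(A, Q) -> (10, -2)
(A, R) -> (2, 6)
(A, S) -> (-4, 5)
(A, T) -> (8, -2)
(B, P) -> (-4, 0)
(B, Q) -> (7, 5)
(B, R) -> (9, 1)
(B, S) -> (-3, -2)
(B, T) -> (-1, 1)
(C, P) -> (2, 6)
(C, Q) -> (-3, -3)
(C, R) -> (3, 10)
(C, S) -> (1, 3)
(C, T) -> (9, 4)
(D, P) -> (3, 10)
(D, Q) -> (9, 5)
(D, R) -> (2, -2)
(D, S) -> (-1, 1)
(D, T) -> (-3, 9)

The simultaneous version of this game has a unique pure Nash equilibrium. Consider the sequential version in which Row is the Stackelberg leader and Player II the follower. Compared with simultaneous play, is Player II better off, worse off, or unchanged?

Solve by backward induction (Row leads).
- A: BR = R, leader payoff 2.
- B: BR = Q, leader payoff 7.
- C: BR = R, leader payoff 3.
- D: BR = P, leader payoff 3.
Among 2, 7, 3, 3, the best is 7 at B. Subgame-perfect outcome: (B, Q) with payoffs (7, 5).
Now find the simultaneous Nash equilibrium.
Row's best replies: P→D; Q→A; R→B; S→C; T→C.
Player II's best replies: A→R; B→Q; C→R; D→P.
Only (D, P) has each player best-responding; Nash payoffs (3, 10).
Player II earns 5 sequentially versus 10 at the Nash outcome: worse off.

worse off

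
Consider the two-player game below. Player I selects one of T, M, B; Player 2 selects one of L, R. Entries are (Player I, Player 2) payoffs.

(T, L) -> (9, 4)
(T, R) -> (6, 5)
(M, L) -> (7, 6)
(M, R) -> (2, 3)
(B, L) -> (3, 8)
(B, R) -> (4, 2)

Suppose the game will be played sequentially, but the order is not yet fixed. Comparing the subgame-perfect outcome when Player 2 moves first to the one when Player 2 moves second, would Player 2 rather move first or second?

If Player I leads: Player 2's best replies are T→R, M→L, B→L; Player I's induced payoffs 6, 7, 3; outcome (M, L), payoffs (7, 6).
If Player 2 leads: Player I's best replies are L→T, R→T; Player 2's induced payoffs 4, 5; outcome (T, R), payoffs (6, 5).
Player 2 gets 5 moving first and 6 moving second, so Player 2 prefers to move second.

second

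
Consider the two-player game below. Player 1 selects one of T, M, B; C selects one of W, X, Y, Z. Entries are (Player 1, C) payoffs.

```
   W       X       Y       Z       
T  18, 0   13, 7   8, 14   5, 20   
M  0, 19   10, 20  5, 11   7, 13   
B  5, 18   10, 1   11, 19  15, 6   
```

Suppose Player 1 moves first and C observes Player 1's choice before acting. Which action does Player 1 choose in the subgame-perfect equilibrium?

B

C best-responds to each possible Player 1 move:
- T: C compares 0, 7, 14, 20 and picks Z; Player 1 would get 5.
- M: C compares 19, 20, 11, 13 and picks X; Player 1 would get 10.
- B: C compares 18, 1, 19, 6 and picks Y; Player 1 would get 11.
Among 5, 10, 11, the best is 11 at B. Subgame-perfect outcome: (B, Y) with payoffs (11, 19).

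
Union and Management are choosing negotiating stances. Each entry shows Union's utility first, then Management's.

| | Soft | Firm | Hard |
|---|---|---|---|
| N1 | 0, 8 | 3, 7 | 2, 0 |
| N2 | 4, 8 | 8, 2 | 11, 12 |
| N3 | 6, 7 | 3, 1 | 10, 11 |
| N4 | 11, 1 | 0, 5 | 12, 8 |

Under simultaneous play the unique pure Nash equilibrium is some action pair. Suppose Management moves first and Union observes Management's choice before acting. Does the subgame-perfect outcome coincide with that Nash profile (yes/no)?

Work backward from Union's decision.
- Soft → Union plays N4 (best of 0, 4, 6, 11); Management gets 1.
- Firm → Union plays N2 (best of 3, 8, 3, 0); Management gets 2.
- Hard → Union plays N4 (best of 2, 11, 10, 12); Management gets 8.
Among 1, 2, 8, the best is 8 at Hard. Subgame-perfect outcome: (N4, Hard) with payoffs (12, 8).
For the simultaneous game, intersect best replies.
Union's best replies: Soft→N4; Firm→N2; Hard→N4.
Management's best replies: N1→Soft; N2→Hard; N3→Hard; N4→Hard.
Only (N4, Hard) has each player best-responding; Nash payoffs (12, 8).
Sequential outcome (N4, Hard) coincides with the Nash profile (N4, Hard).

yes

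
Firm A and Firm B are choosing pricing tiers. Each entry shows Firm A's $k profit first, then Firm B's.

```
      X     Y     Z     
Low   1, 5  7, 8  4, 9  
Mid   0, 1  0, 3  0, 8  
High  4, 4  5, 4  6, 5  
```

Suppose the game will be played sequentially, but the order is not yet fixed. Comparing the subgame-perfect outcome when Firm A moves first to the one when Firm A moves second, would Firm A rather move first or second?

If Firm A leads: Firm B's best replies are Low→Z, Mid→Z, High→Z; Firm A's induced payoffs 4, 0, 6; outcome (High, Z), payoffs (6, 5).
If Firm B leads: Firm A's best replies are X→High, Y→Low, Z→High; Firm B's induced payoffs 4, 8, 5; outcome (Low, Y), payoffs (7, 8).
Firm A gets 6 moving first and 7 moving second, so Firm A prefers to move second.

second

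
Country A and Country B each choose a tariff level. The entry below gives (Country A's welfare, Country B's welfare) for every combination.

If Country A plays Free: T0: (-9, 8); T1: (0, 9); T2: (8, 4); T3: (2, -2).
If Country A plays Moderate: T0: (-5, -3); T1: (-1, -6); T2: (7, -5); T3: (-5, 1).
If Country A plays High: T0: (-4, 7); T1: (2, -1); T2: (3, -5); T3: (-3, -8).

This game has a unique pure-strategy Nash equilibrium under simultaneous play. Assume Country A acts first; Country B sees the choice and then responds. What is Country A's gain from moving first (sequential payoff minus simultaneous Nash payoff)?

Solve by backward induction (Country A leads).
- Free → Country B plays T1 (best of 8, 9, 4, -2); Country A gets 0.
- Moderate → Country B plays T3 (best of -3, -6, -5, 1); Country A gets -5.
- High → Country B plays T0 (best of 7, -1, -5, -8); Country A gets -4.
Maximizing over 0, -5, -4, Country A chooses Free. Subgame-perfect outcome: (Free, T1) with payoffs (0, 9).
Now find the simultaneous Nash equilibrium.
Country A's best replies: T0→High; T1→High; T2→Free; T3→Free.
Country B's best replies: Free→T1; Moderate→T3; High→T0.
Only (High, T0) has each player best-responding; Nash payoffs (-4, 7).
Country A's commitment gain: 0 − -4 = 4.

4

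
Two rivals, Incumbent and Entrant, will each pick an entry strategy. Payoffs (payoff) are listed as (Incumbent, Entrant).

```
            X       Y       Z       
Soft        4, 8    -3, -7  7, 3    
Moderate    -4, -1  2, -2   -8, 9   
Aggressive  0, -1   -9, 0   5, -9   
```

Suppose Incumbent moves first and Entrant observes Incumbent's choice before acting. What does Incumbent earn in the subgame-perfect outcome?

Backward induction with Incumbent moving first.
- Soft: Entrant compares 8, -7, 3 and picks X; Incumbent would get 4.
- Moderate: Entrant compares -1, -2, 9 and picks Z; Incumbent would get -8.
- Aggressive: Entrant compares -1, 0, -9 and picks Y; Incumbent would get -9.
Incumbent's induced payoffs are 4, -8, -9, so Incumbent commits to Soft. Subgame-perfect outcome: (Soft, X) with payoffs (4, 8).

4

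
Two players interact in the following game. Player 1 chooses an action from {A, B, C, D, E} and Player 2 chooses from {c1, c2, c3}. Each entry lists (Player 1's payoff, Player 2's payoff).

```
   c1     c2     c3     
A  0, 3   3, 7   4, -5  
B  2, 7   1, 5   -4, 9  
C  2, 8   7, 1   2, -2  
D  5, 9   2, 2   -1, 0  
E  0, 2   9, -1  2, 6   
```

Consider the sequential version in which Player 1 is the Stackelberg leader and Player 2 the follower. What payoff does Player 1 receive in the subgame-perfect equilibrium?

Work backward from Player 2's decision.
- A: Player 2 compares 3, 7, -5 and picks c2; Player 1 would get 3.
- B: Player 2 compares 7, 5, 9 and picks c3; Player 1 would get -4.
- C: Player 2 compares 8, 1, -2 and picks c1; Player 1 would get 2.
- D: Player 2 compares 9, 2, 0 and picks c1; Player 1 would get 5.
- E: Player 2 compares 2, -1, 6 and picks c3; Player 1 would get 2.
Player 1's induced payoffs are 3, -4, 2, 5, 2, so Player 1 commits to D. Subgame-perfect outcome: (D, c1) with payoffs (5, 9).

5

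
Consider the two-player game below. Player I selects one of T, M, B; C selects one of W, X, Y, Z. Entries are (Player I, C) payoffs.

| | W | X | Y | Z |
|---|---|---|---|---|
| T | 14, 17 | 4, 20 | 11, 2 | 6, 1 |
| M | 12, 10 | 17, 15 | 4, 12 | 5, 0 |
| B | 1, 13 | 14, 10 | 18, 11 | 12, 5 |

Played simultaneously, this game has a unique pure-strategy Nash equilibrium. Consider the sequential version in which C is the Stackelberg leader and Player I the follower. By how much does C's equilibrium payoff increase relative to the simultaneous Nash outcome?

2

Solve by backward induction (C leads).
- W: BR = T, leader payoff 17.
- X: BR = M, leader payoff 15.
- Y: BR = B, leader payoff 11.
- Z: BR = B, leader payoff 5.
Maximizing over 17, 15, 11, 5, C chooses W. Subgame-perfect outcome: (T, W) with payoffs (14, 17).
For the simultaneous game, intersect best replies.
Player I's best replies: W→T; X→M; Y→B; Z→B.
C's best replies: T→X; M→X; B→W.
The unique mutual best reply is (M, X), giving (17, 15).
C's commitment gain: 17 − 15 = 2.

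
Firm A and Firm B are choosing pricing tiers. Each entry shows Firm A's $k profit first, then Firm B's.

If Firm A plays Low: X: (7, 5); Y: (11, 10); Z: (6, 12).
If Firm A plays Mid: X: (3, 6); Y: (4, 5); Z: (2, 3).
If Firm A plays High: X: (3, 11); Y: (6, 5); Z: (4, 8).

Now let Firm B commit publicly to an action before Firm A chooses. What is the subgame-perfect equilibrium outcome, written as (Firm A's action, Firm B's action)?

(Low, Z)

Work backward from Firm A's decision.
- X: BR = Low, leader payoff 5.
- Y: BR = Low, leader payoff 10.
- Z: BR = Low, leader payoff 12.
Firm B's induced payoffs are 5, 10, 12, so Firm B commits to Z. Subgame-perfect outcome: (Low, Z) with payoffs (6, 12).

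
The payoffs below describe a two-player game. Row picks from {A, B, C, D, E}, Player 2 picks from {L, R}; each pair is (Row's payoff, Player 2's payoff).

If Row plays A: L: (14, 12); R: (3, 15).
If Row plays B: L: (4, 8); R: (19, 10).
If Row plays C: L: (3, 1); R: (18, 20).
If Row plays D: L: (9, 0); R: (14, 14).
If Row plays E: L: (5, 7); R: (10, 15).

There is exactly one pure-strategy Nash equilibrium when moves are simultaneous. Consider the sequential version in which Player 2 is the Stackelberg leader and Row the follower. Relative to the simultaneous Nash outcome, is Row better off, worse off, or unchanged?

worse off

Work backward from Row's decision.
- L → Row plays A (best of 14, 4, 3, 9, 5); Player 2 gets 12.
- R → Row plays B (best of 3, 19, 18, 14, 10); Player 2 gets 10.
Maximizing over 12, 10, Player 2 chooses L. Subgame-perfect outcome: (A, L) with payoffs (14, 12).
Now find the simultaneous Nash equilibrium.
Row's best replies: L→A; R→B.
Player 2's best replies: A→R; B→R; C→R; D→R; E→R.
The unique mutual best reply is (B, R), giving (19, 10).
Row earns 14 sequentially versus 19 at the Nash outcome: worse off.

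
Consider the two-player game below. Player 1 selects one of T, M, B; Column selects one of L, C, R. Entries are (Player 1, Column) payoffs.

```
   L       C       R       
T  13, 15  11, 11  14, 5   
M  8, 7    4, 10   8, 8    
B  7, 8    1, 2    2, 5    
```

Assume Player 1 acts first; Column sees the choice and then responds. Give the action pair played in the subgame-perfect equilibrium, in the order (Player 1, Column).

Column best-responds to each possible Player 1 move:
- T: BR = L, leader payoff 13.
- M: BR = C, leader payoff 4.
- B: BR = L, leader payoff 7.
Player 1's induced payoffs are 13, 4, 7, so Player 1 commits to T. Subgame-perfect outcome: (T, L) with payoffs (13, 15).

(T, L)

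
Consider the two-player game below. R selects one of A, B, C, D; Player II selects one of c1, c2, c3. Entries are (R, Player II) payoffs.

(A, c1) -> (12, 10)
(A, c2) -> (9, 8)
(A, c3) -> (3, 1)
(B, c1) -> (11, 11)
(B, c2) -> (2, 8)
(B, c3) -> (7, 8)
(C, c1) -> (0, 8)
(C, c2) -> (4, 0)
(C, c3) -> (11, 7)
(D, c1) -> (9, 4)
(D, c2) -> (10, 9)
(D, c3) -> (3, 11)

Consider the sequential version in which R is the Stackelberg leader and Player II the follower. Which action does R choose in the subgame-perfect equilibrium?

A

Player II best-responds to each possible R move:
- A → Player II plays c1 (best of 10, 8, 1); R gets 12.
- B → Player II plays c1 (best of 11, 8, 8); R gets 11.
- C → Player II plays c1 (best of 8, 0, 7); R gets 0.
- D → Player II plays c3 (best of 4, 9, 11); R gets 3.
Maximizing over 12, 11, 0, 3, R chooses A. Subgame-perfect outcome: (A, c1) with payoffs (12, 10).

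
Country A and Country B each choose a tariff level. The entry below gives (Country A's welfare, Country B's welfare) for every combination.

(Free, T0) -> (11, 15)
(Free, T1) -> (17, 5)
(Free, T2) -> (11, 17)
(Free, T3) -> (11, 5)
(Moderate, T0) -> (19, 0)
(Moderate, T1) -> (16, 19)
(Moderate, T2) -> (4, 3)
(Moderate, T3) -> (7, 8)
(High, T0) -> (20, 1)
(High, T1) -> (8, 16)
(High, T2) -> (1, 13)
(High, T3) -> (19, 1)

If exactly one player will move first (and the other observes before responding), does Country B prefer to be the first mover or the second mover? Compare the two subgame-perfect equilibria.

second

If Country A leads: Country B's best replies are Free→T2, Moderate→T1, High→T1; Country A's induced payoffs 11, 16, 8; outcome (Moderate, T1), payoffs (16, 19).
If Country B leads: Country A's best replies are T0→High, T1→Free, T2→Free, T3→High; Country B's induced payoffs 1, 5, 17, 1; outcome (Free, T2), payoffs (11, 17).
Country B gets 17 moving first and 19 moving second, so Country B prefers to move second.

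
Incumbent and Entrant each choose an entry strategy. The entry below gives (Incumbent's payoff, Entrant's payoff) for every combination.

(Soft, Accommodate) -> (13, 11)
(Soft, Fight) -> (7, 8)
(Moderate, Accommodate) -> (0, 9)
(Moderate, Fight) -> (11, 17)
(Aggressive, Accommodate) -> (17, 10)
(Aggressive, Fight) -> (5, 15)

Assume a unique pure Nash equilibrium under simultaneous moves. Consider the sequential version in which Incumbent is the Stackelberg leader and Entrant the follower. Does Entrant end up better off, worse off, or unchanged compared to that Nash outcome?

Work backward from Entrant's decision.
- Soft → Entrant plays Accommodate (best of 11, 8); Incumbent gets 13.
- Moderate → Entrant plays Fight (best of 9, 17); Incumbent gets 11.
- Aggressive → Entrant plays Fight (best of 10, 15); Incumbent gets 5.
Among 13, 11, 5, the best is 13 at Soft. Subgame-perfect outcome: (Soft, Accommodate) with payoffs (13, 11).
Under simultaneous play:
Incumbent's best replies: Accommodate→Aggressive; Fight→Moderate.
Entrant's best replies: Soft→Accommodate; Moderate→Fight; Aggressive→Fight.
Only (Moderate, Fight) has each player best-responding; Nash payoffs (11, 17).
Entrant earns 11 sequentially versus 17 at the Nash outcome: worse off.

worse off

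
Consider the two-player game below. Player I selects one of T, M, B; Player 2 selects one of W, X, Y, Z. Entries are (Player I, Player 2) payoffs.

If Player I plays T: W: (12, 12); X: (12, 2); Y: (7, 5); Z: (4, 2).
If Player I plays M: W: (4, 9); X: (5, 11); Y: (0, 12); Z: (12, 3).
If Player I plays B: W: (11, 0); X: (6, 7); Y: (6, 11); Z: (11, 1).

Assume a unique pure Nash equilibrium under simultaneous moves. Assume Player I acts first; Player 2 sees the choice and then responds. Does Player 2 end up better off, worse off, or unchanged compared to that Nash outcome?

Solve by backward induction (Player I leads).
- T → Player 2 plays W (best of 12, 2, 5, 2); Player I gets 12.
- M → Player 2 plays Y (best of 9, 11, 12, 3); Player I gets 0.
- B → Player 2 plays Y (best of 0, 7, 11, 1); Player I gets 6.
Among 12, 0, 6, the best is 12 at T. Subgame-perfect outcome: (T, W) with payoffs (12, 12).
Under simultaneous play:
Player I's best replies: W→T; X→T; Y→T; Z→M.
Player 2's best replies: T→W; M→Y; B→Y.
The unique mutual best reply is (T, W), giving (12, 12).
Player 2 earns 12 sequentially versus 12 at the Nash outcome: unchanged.

unchanged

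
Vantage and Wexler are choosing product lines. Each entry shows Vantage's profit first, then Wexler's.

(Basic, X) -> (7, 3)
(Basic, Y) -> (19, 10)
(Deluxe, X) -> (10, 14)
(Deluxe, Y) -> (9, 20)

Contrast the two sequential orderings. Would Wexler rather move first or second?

first

If Vantage leads: Wexler's best replies are Basic→Y, Deluxe→Y; Vantage's induced payoffs 19, 9; outcome (Basic, Y), payoffs (19, 10).
If Wexler leads: Vantage's best replies are X→Deluxe, Y→Basic; Wexler's induced payoffs 14, 10; outcome (Deluxe, X), payoffs (10, 14).
Wexler gets 14 moving first and 10 moving second, so Wexler prefers to move first.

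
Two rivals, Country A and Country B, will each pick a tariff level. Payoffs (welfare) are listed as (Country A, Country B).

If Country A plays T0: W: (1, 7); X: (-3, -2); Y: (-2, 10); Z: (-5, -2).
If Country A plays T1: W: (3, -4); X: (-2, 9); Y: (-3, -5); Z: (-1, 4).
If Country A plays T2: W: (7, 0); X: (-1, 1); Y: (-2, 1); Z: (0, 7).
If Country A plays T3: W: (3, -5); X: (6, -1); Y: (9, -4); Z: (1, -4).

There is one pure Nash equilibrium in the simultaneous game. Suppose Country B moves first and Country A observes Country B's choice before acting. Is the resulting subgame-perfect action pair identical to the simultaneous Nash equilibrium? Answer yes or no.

no

Work backward from Country A's decision.
- W: Country A compares 1, 3, 7, 3 and picks T2; Country B would get 0.
- X: Country A compares -3, -2, -1, 6 and picks T3; Country B would get -1.
- Y: Country A compares -2, -3, -2, 9 and picks T3; Country B would get -4.
- Z: Country A compares -5, -1, 0, 1 and picks T3; Country B would get -4.
Among 0, -1, -4, -4, the best is 0 at W. Subgame-perfect outcome: (T2, W) with payoffs (7, 0).
Under simultaneous play:
Country A's best replies: W→T2; X→T3; Y→T3; Z→T3.
Country B's best replies: T0→Y; T1→X; T2→Z; T3→X.
Only (T3, X) has each player best-responding; Nash payoffs (6, -1).
Sequential outcome (T2, W) differs from the Nash profile (T3, X).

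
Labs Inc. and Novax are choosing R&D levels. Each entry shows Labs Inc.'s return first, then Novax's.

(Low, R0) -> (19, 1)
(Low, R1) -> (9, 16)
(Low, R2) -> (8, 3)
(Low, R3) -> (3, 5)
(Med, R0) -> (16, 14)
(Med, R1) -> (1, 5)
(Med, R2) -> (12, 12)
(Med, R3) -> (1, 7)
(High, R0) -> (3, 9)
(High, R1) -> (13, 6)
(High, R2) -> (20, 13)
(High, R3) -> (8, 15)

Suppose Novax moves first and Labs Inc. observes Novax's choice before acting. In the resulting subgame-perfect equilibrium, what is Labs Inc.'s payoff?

8

Work backward from Labs Inc.'s decision.
- R0: BR = Low, leader payoff 1.
- R1: BR = High, leader payoff 6.
- R2: BR = High, leader payoff 13.
- R3: BR = High, leader payoff 15.
Maximizing over 1, 6, 13, 15, Novax chooses R3. Subgame-perfect outcome: (High, R3) with payoffs (8, 15).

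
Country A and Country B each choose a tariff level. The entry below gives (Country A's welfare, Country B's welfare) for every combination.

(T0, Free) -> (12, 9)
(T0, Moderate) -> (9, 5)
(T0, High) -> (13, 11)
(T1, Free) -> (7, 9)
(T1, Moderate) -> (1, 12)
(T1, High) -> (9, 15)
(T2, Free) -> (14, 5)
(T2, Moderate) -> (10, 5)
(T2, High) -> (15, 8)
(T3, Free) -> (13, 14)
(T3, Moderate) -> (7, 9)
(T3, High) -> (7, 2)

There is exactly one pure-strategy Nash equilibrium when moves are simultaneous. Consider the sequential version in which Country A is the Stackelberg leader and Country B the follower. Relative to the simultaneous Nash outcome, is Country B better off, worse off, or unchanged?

unchanged

Solve by backward induction (Country A leads).
- T0 → Country B plays High (best of 9, 5, 11); Country A gets 13.
- T1 → Country B plays High (best of 9, 12, 15); Country A gets 9.
- T2 → Country B plays High (best of 5, 5, 8); Country A gets 15.
- T3 → Country B plays Free (best of 14, 9, 2); Country A gets 13.
Country A's induced payoffs are 13, 9, 15, 13, so Country A commits to T2. Subgame-perfect outcome: (T2, High) with payoffs (15, 8).
For the simultaneous game, intersect best replies.
Country A's best replies: Free→T2; Moderate→T2; High→T2.
Country B's best replies: T0→High; T1→High; T2→High; T3→Free.
The unique mutual best reply is (T2, High), giving (15, 8).
Country B earns 8 sequentially versus 8 at the Nash outcome: unchanged.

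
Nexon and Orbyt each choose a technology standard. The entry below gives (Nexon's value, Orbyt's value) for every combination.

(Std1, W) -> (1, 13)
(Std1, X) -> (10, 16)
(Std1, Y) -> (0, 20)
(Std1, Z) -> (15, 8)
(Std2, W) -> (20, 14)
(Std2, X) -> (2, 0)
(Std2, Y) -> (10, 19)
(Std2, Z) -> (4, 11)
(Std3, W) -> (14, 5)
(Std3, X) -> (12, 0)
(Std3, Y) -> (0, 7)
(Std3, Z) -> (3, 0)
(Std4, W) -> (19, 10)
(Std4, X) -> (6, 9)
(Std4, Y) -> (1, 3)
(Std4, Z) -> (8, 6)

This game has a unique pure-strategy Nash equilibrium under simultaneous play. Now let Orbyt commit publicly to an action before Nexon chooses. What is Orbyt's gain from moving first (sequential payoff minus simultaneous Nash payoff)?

Backward induction with Orbyt moving first.
- W → Nexon plays Std2 (best of 1, 20, 14, 19); Orbyt gets 14.
- X → Nexon plays Std3 (best of 10, 2, 12, 6); Orbyt gets 0.
- Y → Nexon plays Std2 (best of 0, 10, 0, 1); Orbyt gets 19.
- Z → Nexon plays Std1 (best of 15, 4, 3, 8); Orbyt gets 8.
Among 14, 0, 19, 8, the best is 19 at Y. Subgame-perfect outcome: (Std2, Y) with payoffs (10, 19).
Under simultaneous play:
Nexon's best replies: W→Std2; X→Std3; Y→Std2; Z→Std1.
Orbyt's best replies: Std1→Y; Std2→Y; Std3→Y; Std4→W.
The unique mutual best reply is (Std2, Y), giving (10, 19).
Orbyt's commitment gain: 19 − 19 = 0.

0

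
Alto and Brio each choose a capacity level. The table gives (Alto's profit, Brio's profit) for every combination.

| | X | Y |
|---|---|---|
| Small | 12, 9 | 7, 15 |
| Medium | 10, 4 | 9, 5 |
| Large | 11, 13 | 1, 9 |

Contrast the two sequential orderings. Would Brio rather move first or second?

second

If Alto leads: Brio's best replies are Small→Y, Medium→Y, Large→X; Alto's induced payoffs 7, 9, 11; outcome (Large, X), payoffs (11, 13).
If Brio leads: Alto's best replies are X→Small, Y→Medium; Brio's induced payoffs 9, 5; outcome (Small, X), payoffs (12, 9).
Brio gets 9 moving first and 13 moving second, so Brio prefers to move second.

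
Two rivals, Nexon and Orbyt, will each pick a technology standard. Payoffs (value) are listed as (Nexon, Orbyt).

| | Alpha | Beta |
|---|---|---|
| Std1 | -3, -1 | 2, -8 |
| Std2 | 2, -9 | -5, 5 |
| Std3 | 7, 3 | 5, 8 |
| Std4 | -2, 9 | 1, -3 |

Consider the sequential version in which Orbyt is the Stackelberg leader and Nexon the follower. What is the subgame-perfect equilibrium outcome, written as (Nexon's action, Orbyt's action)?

(Std3, Beta)

Backward induction with Orbyt moving first.
- Alpha → Nexon plays Std3 (best of -3, 2, 7, -2); Orbyt gets 3.
- Beta → Nexon plays Std3 (best of 2, -5, 5, 1); Orbyt gets 8.
Orbyt's induced payoffs are 3, 8, so Orbyt commits to Beta. Subgame-perfect outcome: (Std3, Beta) with payoffs (5, 8).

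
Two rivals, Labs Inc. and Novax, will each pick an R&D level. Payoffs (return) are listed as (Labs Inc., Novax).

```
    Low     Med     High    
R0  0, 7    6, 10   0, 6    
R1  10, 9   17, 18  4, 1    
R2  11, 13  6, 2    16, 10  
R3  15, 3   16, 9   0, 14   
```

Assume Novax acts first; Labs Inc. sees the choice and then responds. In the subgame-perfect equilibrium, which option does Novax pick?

Med

Backward induction with Novax moving first.
- Low → Labs Inc. plays R3 (best of 0, 10, 11, 15); Novax gets 3.
- Med → Labs Inc. plays R1 (best of 6, 17, 6, 16); Novax gets 18.
- High → Labs Inc. plays R2 (best of 0, 4, 16, 0); Novax gets 10.
Maximizing over 3, 18, 10, Novax chooses Med. Subgame-perfect outcome: (R1, Med) with payoffs (17, 18).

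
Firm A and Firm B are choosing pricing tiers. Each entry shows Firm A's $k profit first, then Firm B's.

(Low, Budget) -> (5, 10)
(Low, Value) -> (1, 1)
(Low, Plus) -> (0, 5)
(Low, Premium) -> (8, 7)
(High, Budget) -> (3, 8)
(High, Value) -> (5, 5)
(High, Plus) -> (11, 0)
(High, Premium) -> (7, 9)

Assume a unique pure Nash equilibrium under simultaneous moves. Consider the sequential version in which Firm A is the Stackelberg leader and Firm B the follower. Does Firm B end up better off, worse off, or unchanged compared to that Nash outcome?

Solve by backward induction (Firm A leads).
- Low: Firm B compares 10, 1, 5, 7 and picks Budget; Firm A would get 5.
- High: Firm B compares 8, 5, 0, 9 and picks Premium; Firm A would get 7.
Firm A's induced payoffs are 5, 7, so Firm A commits to High. Subgame-perfect outcome: (High, Premium) with payoffs (7, 9).
For the simultaneous game, intersect best replies.
Firm A's best replies: Budget→Low; Value→High; Plus→High; Premium→Low.
Firm B's best replies: Low→Budget; High→Premium.
The unique mutual best reply is (Low, Budget), giving (5, 10).
Firm B earns 9 sequentially versus 10 at the Nash outcome: worse off.

worse off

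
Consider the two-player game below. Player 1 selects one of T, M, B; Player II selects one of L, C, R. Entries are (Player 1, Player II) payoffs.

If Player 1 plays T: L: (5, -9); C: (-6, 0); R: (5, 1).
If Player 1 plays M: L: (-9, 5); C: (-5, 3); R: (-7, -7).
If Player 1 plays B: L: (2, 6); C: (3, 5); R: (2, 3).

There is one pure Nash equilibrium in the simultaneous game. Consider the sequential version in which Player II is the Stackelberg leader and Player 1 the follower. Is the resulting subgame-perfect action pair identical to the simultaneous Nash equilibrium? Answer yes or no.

no

Solve by backward induction (Player II leads).
- L: BR = T, leader payoff -9.
- C: BR = B, leader payoff 5.
- R: BR = T, leader payoff 1.
Maximizing over -9, 5, 1, Player II chooses C. Subgame-perfect outcome: (B, C) with payoffs (3, 5).
For the simultaneous game, intersect best replies.
Player 1's best replies: L→T; C→B; R→T.
Player II's best replies: T→R; M→L; B→L.
Only (T, R) has each player best-responding; Nash payoffs (5, 1).
Sequential outcome (B, C) differs from the Nash profile (T, R).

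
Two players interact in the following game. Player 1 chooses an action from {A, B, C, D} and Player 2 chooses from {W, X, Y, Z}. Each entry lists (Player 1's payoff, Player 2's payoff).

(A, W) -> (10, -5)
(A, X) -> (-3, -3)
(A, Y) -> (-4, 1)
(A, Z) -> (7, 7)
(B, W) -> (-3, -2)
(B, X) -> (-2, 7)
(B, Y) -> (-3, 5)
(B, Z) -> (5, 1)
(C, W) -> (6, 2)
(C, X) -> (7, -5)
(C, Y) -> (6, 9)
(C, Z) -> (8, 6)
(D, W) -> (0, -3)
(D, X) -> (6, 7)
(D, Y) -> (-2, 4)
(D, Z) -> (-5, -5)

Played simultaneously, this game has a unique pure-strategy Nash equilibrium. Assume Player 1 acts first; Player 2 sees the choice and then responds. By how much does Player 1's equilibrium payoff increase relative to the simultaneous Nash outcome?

Backward induction with Player 1 moving first.
- A: Player 2 compares -5, -3, 1, 7 and picks Z; Player 1 would get 7.
- B: Player 2 compares -2, 7, 5, 1 and picks X; Player 1 would get -2.
- C: Player 2 compares 2, -5, 9, 6 and picks Y; Player 1 would get 6.
- D: Player 2 compares -3, 7, 4, -5 and picks X; Player 1 would get 6.
Maximizing over 7, -2, 6, 6, Player 1 chooses A. Subgame-perfect outcome: (A, Z) with payoffs (7, 7).
Under simultaneous play:
Player 1's best replies: W→A; X→C; Y→C; Z→C.
Player 2's best replies: A→Z; B→X; C→Y; D→X.
Only (C, Y) has each player best-responding; Nash payoffs (6, 9).
Player 1's commitment gain: 7 − 6 = 1.

1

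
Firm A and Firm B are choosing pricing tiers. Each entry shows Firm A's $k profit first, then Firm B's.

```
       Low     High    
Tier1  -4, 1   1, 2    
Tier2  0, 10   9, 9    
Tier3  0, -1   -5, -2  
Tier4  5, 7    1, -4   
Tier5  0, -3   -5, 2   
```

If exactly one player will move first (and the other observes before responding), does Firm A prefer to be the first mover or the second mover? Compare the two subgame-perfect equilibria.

If Firm A leads: Firm B's best replies are Tier1→High, Tier2→Low, Tier3→Low, Tier4→Low, Tier5→High; Firm A's induced payoffs 1, 0, 0, 5, -5; outcome (Tier4, Low), payoffs (5, 7).
If Firm B leads: Firm A's best replies are Low→Tier4, High→Tier2; Firm B's induced payoffs 7, 9; outcome (Tier2, High), payoffs (9, 9).
Firm A gets 5 moving first and 9 moving second, so Firm A prefers to move second.

second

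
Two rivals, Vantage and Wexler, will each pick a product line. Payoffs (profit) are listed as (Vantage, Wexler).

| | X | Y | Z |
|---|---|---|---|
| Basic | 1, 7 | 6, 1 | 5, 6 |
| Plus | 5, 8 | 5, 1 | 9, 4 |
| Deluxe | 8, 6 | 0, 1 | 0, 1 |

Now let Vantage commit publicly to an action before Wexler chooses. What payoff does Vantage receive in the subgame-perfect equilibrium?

8

Backward induction with Vantage moving first.
- Basic: Wexler compares 7, 1, 6 and picks X; Vantage would get 1.
- Plus: Wexler compares 8, 1, 4 and picks X; Vantage would get 5.
- Deluxe: Wexler compares 6, 1, 1 and picks X; Vantage would get 8.
Among 1, 5, 8, the best is 8 at Deluxe. Subgame-perfect outcome: (Deluxe, X) with payoffs (8, 6).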